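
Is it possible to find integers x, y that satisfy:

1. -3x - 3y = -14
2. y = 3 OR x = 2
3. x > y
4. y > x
No

Even the single constraint (-3x - 3y = -14) is infeasible over the integers.

  - -3x - 3y = -14: every term on the left is divisible by 3, so the LHS ≡ 0 (mod 3), but the RHS -14 is not — no integer solution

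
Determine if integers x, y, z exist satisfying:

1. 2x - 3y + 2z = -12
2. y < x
Yes

Take x = 1, y = 0, z = -7. Substituting into each constraint:
  (1) 2(1) - 3(0) + 2(-7) = -12 ✓
  (2) 0 < 1 ✓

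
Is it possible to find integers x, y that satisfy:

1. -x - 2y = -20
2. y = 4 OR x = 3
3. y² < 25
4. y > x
No

A contradictory subset is {-x - 2y = -20, y = 4 OR x = 3, y > x}. No integer assignment can satisfy these jointly:

  - -x - 2y = -20: is a linear equation tying the variables together
  - y = 4 OR x = 3: forces a choice: either y = 4 or x = 3
  - y > x: bounds one variable relative to another variable

Split on the disjunction (y = 4 OR x = 3):
  • If y = 4: the equation forces x = 12, giving (y, x) = (4, 12), which violates y > x.
  • If x = 3: with x = 3, every remaining term of the linear equation is divisible by 2, so the left side is ≡ 0 (mod 2); but the right side -17 ≡ 1 (mod 2). No integers can satisfy it.
Both branches are infeasible, so the system has no integer solution.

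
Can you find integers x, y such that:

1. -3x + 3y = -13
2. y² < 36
No

Even the single constraint (-3x + 3y = -13) is infeasible over the integers.

  - -3x + 3y = -13: every term on the left is divisible by 3, so the LHS ≡ 0 (mod 3), but the RHS -13 is not — no integer solution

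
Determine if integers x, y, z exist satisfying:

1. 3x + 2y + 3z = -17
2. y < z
Yes

Take x = -5, y = -1, z = 0. Substituting into each constraint:
  (1) 3(-5) + 2(-1) + 3(0) = -17 ✓
  (2) -1 < 0 ✓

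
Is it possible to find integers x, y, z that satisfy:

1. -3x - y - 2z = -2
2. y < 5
Yes

Take x = 0, y = 2, z = 0. Substituting into each constraint:
  (1) -3(0) + (-2) - 2(0) = -2 ✓
  (2) 2 < 5 ✓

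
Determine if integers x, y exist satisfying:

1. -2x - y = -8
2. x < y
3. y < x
No

A contradictory subset is {x < y, y < x}. No integer assignment can satisfy these jointly:

  - x < y: bounds one variable relative to another variable
  - y < x: bounds one variable relative to another variable

Direct contradiction: y > x and x > y cannot both hold.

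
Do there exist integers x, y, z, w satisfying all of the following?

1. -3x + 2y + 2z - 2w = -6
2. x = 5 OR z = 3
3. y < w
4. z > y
Yes

Take x = 2, y = 2, z = 3, w = 5. Substituting into each constraint:
  (1) -3(2) + 2(2) + 2(3) - 2(5) = -6 ✓
  (2) z = 3, target 3 ✓ (second branch holds)
  (3) 2 < 5 ✓
  (4) 3 > 2 ✓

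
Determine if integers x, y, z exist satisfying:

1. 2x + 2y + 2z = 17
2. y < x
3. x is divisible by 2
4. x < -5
No

Even the single constraint (2x + 2y + 2z = 17) is infeasible over the integers.

  - 2x + 2y + 2z = 17: every term on the left is divisible by 2, so the LHS ≡ 0 (mod 2), but the RHS 17 is not — no integer solution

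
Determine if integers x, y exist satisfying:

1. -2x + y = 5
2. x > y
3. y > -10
Yes

Take x = -6, y = -7. Substituting into each constraint:
  (1) -2(-6) + (-7) = 5 ✓
  (2) -6 > -7 ✓
  (3) -7 > -10 ✓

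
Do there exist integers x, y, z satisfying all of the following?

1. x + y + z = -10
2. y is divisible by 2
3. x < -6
Yes

Take x = -10, y = 0, z = 0. Substituting into each constraint:
  (1) (-10) + 0 + 0 = -10 ✓
  (2) 0 = 2 × 0, remainder 0 ✓
  (3) -10 < -6 ✓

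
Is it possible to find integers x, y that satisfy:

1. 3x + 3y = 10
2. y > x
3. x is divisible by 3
No

Even the single constraint (3x + 3y = 10) is infeasible over the integers.

  - 3x + 3y = 10: every term on the left is divisible by 3, so the LHS ≡ 0 (mod 3), but the RHS 10 is not — no integer solution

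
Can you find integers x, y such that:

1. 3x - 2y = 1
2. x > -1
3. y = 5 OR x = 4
No

A contradictory subset is {3x - 2y = 1, y = 5 OR x = 4}. No integer assignment can satisfy these jointly:

  - 3x - 2y = 1: is a linear equation tying the variables together
  - y = 5 OR x = 4: forces a choice: either y = 5 or x = 4

Split on the disjunction (y = 5 OR x = 4):
  • If y = 5: with y = 5, every remaining term of the linear equation is divisible by 3, so the left side is ≡ 0 (mod 3); but the right side 11 ≡ 2 (mod 3). No integers can satisfy it.
  • If x = 4: with x = 4, every remaining term of the linear equation is divisible by 2, so the left side is ≡ 0 (mod 2); but the right side -11 ≡ 1 (mod 2). No integers can satisfy it.
Both branches are infeasible, so the system has no integer solution.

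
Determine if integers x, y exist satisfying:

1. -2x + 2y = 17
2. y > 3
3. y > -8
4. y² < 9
No

Even the single constraint (-2x + 2y = 17) is infeasible over the integers.

  - -2x + 2y = 17: every term on the left is divisible by 2, so the LHS ≡ 0 (mod 2), but the RHS 17 is not — no integer solution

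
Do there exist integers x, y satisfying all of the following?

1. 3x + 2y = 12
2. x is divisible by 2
Yes

Take x = 0, y = 6. Substituting into each constraint:
  (1) 3(0) + 2(6) = 12 ✓
  (2) 0 = 2 × 0, remainder 0 ✓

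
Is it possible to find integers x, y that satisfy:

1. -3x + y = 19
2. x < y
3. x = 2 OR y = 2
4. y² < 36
No

A contradictory subset is {-3x + y = 19, x = 2 OR y = 2, y² < 36}. No integer assignment can satisfy these jointly:

  - -3x + y = 19: is a linear equation tying the variables together
  - x = 2 OR y = 2: forces a choice: either x = 2 or y = 2
  - y² < 36: restricts y to |y| ≤ 5

Split on the disjunction (x = 2 OR y = 2):
  • If x = 2: the equation forces y = 25, but y² < 36 requires |y| ≤ 5.
  • If y = 2: with y = 2, every remaining term of the linear equation is divisible by 3, so the left side is ≡ 0 (mod 3); but the right side 17 ≡ 2 (mod 3). No integers can satisfy it.
Both branches are infeasible, so the system has no integer solution.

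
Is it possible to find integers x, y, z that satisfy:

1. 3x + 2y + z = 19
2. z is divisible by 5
Yes

Take x = 5, y = 2, z = 0. Substituting into each constraint:
  (1) 3(5) + 2(2) + 0 = 19 ✓
  (2) 0 = 5 × 0, remainder 0 ✓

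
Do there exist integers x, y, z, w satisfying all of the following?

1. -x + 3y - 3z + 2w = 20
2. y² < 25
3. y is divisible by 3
Yes

Take x = 0, y = 0, z = 0, w = 10. Substituting into each constraint:
  (1) 0 + 3(0) - 3(0) + 2(10) = 20 ✓
  (2) y² = (0)² = 0, and 0 < 25 ✓
  (3) 0 = 3 × 0, remainder 0 ✓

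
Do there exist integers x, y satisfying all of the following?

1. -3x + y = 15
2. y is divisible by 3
Yes

Take x = -5, y = 0. Substituting into each constraint:
  (1) -3(-5) + 0 = 15 ✓
  (2) 0 = 3 × 0, remainder 0 ✓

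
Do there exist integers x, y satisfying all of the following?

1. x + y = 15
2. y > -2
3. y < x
Yes

Take x = 8, y = 7. Substituting into each constraint:
  (1) 8 + 7 = 15 ✓
  (2) 7 > -2 ✓
  (3) 7 < 8 ✓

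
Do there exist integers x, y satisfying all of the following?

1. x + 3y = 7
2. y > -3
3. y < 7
Yes

Take x = 7, y = 0. Substituting into each constraint:
  (1) 7 + 3(0) = 7 ✓
  (2) 0 > -3 ✓
  (3) 0 < 7 ✓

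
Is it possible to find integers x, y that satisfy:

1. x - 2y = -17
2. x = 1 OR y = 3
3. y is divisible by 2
No

The full constraint system is jointly infeasible over the integers. Each constraint and what it forces:

  - x - 2y = -17: is a linear equation tying the variables together
  - x = 1 OR y = 3: forces a choice: either x = 1 or y = 3
  - y is divisible by 2: restricts y to multiples of 2

Split on the disjunction (x = 1 OR y = 3):
  • If x = 1: with x = 1, writing y = 2y', every remaining term of the linear equation is divisible by 4, so the left side is ≡ 0 (mod 4); but the right side -18 ≡ 2 (mod 4). No integers can satisfy it.
  • If y = 3: this contradicts the divisibility constraint — 3 is not a multiple of 2.
Both branches are infeasible, so the system has no integer solution.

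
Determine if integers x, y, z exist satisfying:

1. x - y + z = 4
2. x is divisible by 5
Yes

Take x = 0, y = -4, z = 0. Substituting into each constraint:
  (1) 0 + 4 + 0 = 4 ✓
  (2) 0 = 5 × 0, remainder 0 ✓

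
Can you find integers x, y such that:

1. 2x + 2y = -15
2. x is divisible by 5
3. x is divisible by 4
No

Even the single constraint (2x + 2y = -15) is infeasible over the integers.

  - 2x + 2y = -15: every term on the left is divisible by 2, so the LHS ≡ 0 (mod 2), but the RHS -15 is not — no integer solution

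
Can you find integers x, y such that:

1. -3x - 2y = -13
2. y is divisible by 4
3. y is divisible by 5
Yes

Take x = 31, y = -40. Substituting into each constraint:
  (1) -3(31) - 2(-40) = -13 ✓
  (2) -40 = 4 × -10, remainder 0 ✓
  (3) -40 = 5 × -8, remainder 0 ✓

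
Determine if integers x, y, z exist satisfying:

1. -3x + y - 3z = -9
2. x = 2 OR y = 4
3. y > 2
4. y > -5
Yes

Take x = 2, y = 3, z = 2. Substituting into each constraint:
  (1) -3(2) + 3 - 3(2) = -9 ✓
  (2) x = 2, target 2 ✓ (first branch holds)
  (3) 3 > 2 ✓
  (4) 3 > -5 ✓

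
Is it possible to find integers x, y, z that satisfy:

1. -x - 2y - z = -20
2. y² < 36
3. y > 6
No

A contradictory subset is {y² < 36, y > 6}. No integer assignment can satisfy these jointly:

  - y² < 36: restricts y to |y| ≤ 5
  - y > 6: bounds one variable relative to a constant

Direct contradiction: the bounds on y require y ≥ 7 and y ≤ 5 simultaneously, which is empty.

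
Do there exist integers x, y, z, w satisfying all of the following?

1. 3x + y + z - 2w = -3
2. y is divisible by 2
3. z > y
Yes

Take x = -2, y = 0, z = 3, w = 0. Substituting into each constraint:
  (1) 3(-2) + 0 + 3 - 2(0) = -3 ✓
  (2) 0 = 2 × 0, remainder 0 ✓
  (3) 3 > 0 ✓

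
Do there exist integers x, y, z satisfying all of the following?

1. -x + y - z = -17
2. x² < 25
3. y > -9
Yes

Take x = 0, y = -8, z = 9. Substituting into each constraint:
  (1) 0 + (-8) + (-9) = -17 ✓
  (2) x² = (0)² = 0, and 0 < 25 ✓
  (3) -8 > -9 ✓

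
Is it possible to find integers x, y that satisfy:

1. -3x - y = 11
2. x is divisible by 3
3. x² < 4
Yes

Take x = 0, y = -11. Substituting into each constraint:
  (1) -3(0) + 11 = 11 ✓
  (2) 0 = 3 × 0, remainder 0 ✓
  (3) x² = (0)² = 0, and 0 < 4 ✓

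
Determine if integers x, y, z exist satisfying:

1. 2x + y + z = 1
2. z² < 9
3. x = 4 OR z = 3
Yes

Take x = 4, y = -6, z = -1. Substituting into each constraint:
  (1) 2(4) + (-6) + (-1) = 1 ✓
  (2) z² = (-1)² = 1, and 1 < 9 ✓
  (3) x = 4, target 4 ✓ (first branch holds)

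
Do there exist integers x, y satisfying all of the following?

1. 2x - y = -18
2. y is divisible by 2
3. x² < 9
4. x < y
Yes

Take x = 1, y = 20. Substituting into each constraint:
  (1) 2(1) + (-20) = -18 ✓
  (2) 20 = 2 × 10, remainder 0 ✓
  (3) x² = (1)² = 1, and 1 < 9 ✓
  (4) 1 < 20 ✓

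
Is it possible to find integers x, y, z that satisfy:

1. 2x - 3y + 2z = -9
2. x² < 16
Yes

Take x = 0, y = 3, z = 0. Substituting into each constraint:
  (1) 2(0) - 3(3) + 2(0) = -9 ✓
  (2) x² = (0)² = 0, and 0 < 16 ✓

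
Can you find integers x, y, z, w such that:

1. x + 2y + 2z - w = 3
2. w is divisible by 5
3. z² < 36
Yes

Take x = 1, y = 0, z = 1, w = 0. Substituting into each constraint:
  (1) 1 + 2(0) + 2(1) + 0 = 3 ✓
  (2) 0 = 5 × 0, remainder 0 ✓
  (3) z² = (1)² = 1, and 1 < 36 ✓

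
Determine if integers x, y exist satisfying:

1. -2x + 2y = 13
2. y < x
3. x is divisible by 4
No

Even the single constraint (-2x + 2y = 13) is infeasible over the integers.

  - -2x + 2y = 13: every term on the left is divisible by 2, so the LHS ≡ 0 (mod 2), but the RHS 13 is not — no integer solution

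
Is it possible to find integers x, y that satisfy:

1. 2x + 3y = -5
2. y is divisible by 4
No

The full constraint system is jointly infeasible over the integers. Each constraint and what it forces:

  - 2x + 3y = -5: is a linear equation tying the variables together
  - y is divisible by 4: restricts y to multiples of 4

Modular obstruction: writing y = 4y', every remaining term of the linear equation is divisible by 2, so the left side is ≡ 0 (mod 2); but the right side -5 ≡ 1 (mod 2). No integers can satisfy it.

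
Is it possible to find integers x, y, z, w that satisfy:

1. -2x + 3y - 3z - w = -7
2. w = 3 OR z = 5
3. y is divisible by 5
Yes

Take x = -4, y = 0, z = 5, w = 0. Substituting into each constraint:
  (1) -2(-4) + 3(0) - 3(5) + 0 = -7 ✓
  (2) z = 5, target 5 ✓ (second branch holds)
  (3) 0 = 5 × 0, remainder 0 ✓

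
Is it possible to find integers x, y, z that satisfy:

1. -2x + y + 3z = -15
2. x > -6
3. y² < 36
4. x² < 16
Yes

Take x = 0, y = 0, z = -5. Substituting into each constraint:
  (1) -2(0) + 0 + 3(-5) = -15 ✓
  (2) 0 > -6 ✓
  (3) y² = (0)² = 0, and 0 < 36 ✓
  (4) x² = (0)² = 0, and 0 < 16 ✓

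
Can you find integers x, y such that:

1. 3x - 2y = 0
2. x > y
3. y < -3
Yes

Take x = -4, y = -6. Substituting into each constraint:
  (1) 3(-4) - 2(-6) = 0 ✓
  (2) -4 > -6 ✓
  (3) -6 < -3 ✓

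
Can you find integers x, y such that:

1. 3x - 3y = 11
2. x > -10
No

Even the single constraint (3x - 3y = 11) is infeasible over the integers.

  - 3x - 3y = 11: every term on the left is divisible by 3, so the LHS ≡ 0 (mod 3), but the RHS 11 is not — no integer solution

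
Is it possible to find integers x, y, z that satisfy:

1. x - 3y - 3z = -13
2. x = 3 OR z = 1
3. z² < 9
Yes

Take x = 2, y = 4, z = 1. Substituting into each constraint:
  (1) 2 - 3(4) - 3(1) = -13 ✓
  (2) z = 1, target 1 ✓ (second branch holds)
  (3) z² = (1)² = 1, and 1 < 9 ✓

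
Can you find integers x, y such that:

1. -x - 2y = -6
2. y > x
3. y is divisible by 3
Yes

Take x = 0, y = 3. Substituting into each constraint:
  (1) 0 - 2(3) = -6 ✓
  (2) 3 > 0 ✓
  (3) 3 = 3 × 1, remainder 0 ✓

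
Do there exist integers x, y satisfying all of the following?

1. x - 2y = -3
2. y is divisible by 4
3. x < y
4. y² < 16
Yes

Take x = -3, y = 0. Substituting into each constraint:
  (1) (-3) - 2(0) = -3 ✓
  (2) 0 = 4 × 0, remainder 0 ✓
  (3) -3 < 0 ✓
  (4) y² = (0)² = 0, and 0 < 16 ✓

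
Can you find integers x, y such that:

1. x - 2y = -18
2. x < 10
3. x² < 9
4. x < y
Yes

Take x = 0, y = 9. Substituting into each constraint:
  (1) 0 - 2(9) = -18 ✓
  (2) 0 < 10 ✓
  (3) x² = (0)² = 0, and 0 < 9 ✓
  (4) 0 < 9 ✓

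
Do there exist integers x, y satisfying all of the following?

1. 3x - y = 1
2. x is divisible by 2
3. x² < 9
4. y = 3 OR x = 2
Yes

Take x = 2, y = 5. Substituting into each constraint:
  (1) 3(2) + (-5) = 1 ✓
  (2) 2 = 2 × 1, remainder 0 ✓
  (3) x² = (2)² = 4, and 4 < 9 ✓
  (4) x = 2, target 2 ✓ (second branch holds)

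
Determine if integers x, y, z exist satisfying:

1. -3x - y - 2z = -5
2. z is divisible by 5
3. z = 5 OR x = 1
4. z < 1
Yes

Take x = 1, y = 2, z = 0. Substituting into each constraint:
  (1) -3(1) + (-2) - 2(0) = -5 ✓
  (2) 0 = 5 × 0, remainder 0 ✓
  (3) x = 1, target 1 ✓ (second branch holds)
  (4) 0 < 1 ✓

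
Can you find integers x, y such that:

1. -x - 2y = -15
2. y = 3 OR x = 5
Yes

Take x = 5, y = 5. Substituting into each constraint:
  (1) (-5) - 2(5) = -15 ✓
  (2) x = 5, target 5 ✓ (second branch holds)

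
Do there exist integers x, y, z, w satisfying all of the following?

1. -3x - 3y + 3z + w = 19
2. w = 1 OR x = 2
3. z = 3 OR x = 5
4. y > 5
Yes

Take x = 2, y = 6, z = 3, w = 34. Substituting into each constraint:
  (1) -3(2) - 3(6) + 3(3) + 34 = 19 ✓
  (2) x = 2, target 2 ✓ (second branch holds)
  (3) z = 3, target 3 ✓ (first branch holds)
  (4) 6 > 5 ✓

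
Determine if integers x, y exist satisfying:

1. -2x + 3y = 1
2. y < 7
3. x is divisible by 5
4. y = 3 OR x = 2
No

A contradictory subset is {-2x + 3y = 1, x is divisible by 5, y = 3 OR x = 2}. No integer assignment can satisfy these jointly:

  - -2x + 3y = 1: is a linear equation tying the variables together
  - x is divisible by 5: restricts x to multiples of 5
  - y = 3 OR x = 2: forces a choice: either y = 3 or x = 2

Split on the disjunction (y = 3 OR x = 2):
  • If y = 3: with y = 3, writing x = 5x', every remaining term of the linear equation is divisible by 10, so the left side is ≡ 0 (mod 10); but the right side -8 ≡ 2 (mod 10). No integers can satisfy it.
  • If x = 2: this contradicts the divisibility constraint — 2 is not a multiple of 5.
Both branches are infeasible, so the system has no integer solution.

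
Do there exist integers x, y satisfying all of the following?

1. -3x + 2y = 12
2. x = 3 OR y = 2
No

The full constraint system is jointly infeasible over the integers. Each constraint and what it forces:

  - -3x + 2y = 12: is a linear equation tying the variables together
  - x = 3 OR y = 2: forces a choice: either x = 3 or y = 2

Split on the disjunction (x = 3 OR y = 2):
  • If x = 3: with x = 3, every remaining term of the linear equation is divisible by 2, so the left side is ≡ 0 (mod 2); but the right side 21 ≡ 1 (mod 2). No integers can satisfy it.
  • If y = 2: with y = 2, every remaining term of the linear equation is divisible by 3, so the left side is ≡ 0 (mod 3); but the right side 8 ≡ 2 (mod 3). No integers can satisfy it.
Both branches are infeasible, so the system has no integer solution.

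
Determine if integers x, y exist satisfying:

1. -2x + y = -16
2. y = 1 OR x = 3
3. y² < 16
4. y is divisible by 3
No

A contradictory subset is {-2x + y = -16, y = 1 OR x = 3, y is divisible by 3}. No integer assignment can satisfy these jointly:

  - -2x + y = -16: is a linear equation tying the variables together
  - y = 1 OR x = 3: forces a choice: either y = 1 or x = 3
  - y is divisible by 3: restricts y to multiples of 3

Split on the disjunction (y = 1 OR x = 3):
  • If y = 1: this contradicts the divisibility constraint — 1 is not a multiple of 3.
  • If x = 3: with x = 3, writing y = 3y', every remaining term of the linear equation is divisible by 3, so the left side is ≡ 0 (mod 3); but the right side -10 ≡ 2 (mod 3). No integers can satisfy it.
Both branches are infeasible, so the system has no integer solution.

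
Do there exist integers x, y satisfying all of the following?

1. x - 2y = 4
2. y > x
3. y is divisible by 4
Yes

Take x = -12, y = -8. Substituting into each constraint:
  (1) (-12) - 2(-8) = 4 ✓
  (2) -8 > -12 ✓
  (3) -8 = 4 × -2, remainder 0 ✓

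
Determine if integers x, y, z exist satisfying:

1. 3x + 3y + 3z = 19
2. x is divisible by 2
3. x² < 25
No

Even the single constraint (3x + 3y + 3z = 19) is infeasible over the integers.

  - 3x + 3y + 3z = 19: every term on the left is divisible by 3, so the LHS ≡ 0 (mod 3), but the RHS 19 is not — no integer solution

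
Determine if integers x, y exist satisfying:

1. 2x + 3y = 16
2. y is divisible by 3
Yes

Take x = 8, y = 0. Substituting into each constraint:
  (1) 2(8) + 3(0) = 16 ✓
  (2) 0 = 3 × 0, remainder 0 ✓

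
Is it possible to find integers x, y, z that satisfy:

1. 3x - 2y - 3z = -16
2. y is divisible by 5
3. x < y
Yes

Take x = 4, y = 5, z = 6. Substituting into each constraint:
  (1) 3(4) - 2(5) - 3(6) = -16 ✓
  (2) 5 = 5 × 1, remainder 0 ✓
  (3) 4 < 5 ✓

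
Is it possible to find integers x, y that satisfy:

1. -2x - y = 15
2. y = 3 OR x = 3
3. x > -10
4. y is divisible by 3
Yes

Take x = -9, y = 3. Substituting into each constraint:
  (1) -2(-9) + (-3) = 15 ✓
  (2) y = 3, target 3 ✓ (first branch holds)
  (3) -9 > -10 ✓
  (4) 3 = 3 × 1, remainder 0 ✓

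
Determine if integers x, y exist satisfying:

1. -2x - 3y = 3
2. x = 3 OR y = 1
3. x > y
Yes

Take x = 3, y = -3. Substituting into each constraint:
  (1) -2(3) - 3(-3) = 3 ✓
  (2) x = 3, target 3 ✓ (first branch holds)
  (3) 3 > -3 ✓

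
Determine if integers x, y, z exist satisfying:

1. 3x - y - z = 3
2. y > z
Yes

Take x = 2, y = 2, z = 1. Substituting into each constraint:
  (1) 3(2) + (-2) + (-1) = 3 ✓
  (2) 2 > 1 ✓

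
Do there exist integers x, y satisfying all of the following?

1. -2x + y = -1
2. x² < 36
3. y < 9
Yes

Take x = 0, y = -1. Substituting into each constraint:
  (1) -2(0) + (-1) = -1 ✓
  (2) x² = (0)² = 0, and 0 < 36 ✓
  (3) -1 < 9 ✓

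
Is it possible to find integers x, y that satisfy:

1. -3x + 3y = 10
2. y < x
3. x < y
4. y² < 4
No

Even the single constraint (-3x + 3y = 10) is infeasible over the integers.

  - -3x + 3y = 10: every term on the left is divisible by 3, so the LHS ≡ 0 (mod 3), but the RHS 10 is not — no integer solution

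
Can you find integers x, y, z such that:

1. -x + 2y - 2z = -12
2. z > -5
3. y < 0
Yes

Take x = 10, y = -1, z = 0. Substituting into each constraint:
  (1) (-10) + 2(-1) - 2(0) = -12 ✓
  (2) 0 > -5 ✓
  (3) -1 < 0 ✓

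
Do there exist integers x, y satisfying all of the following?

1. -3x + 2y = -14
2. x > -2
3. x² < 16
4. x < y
No

A contradictory subset is {-3x + 2y = -14, x² < 16, x < y}. No integer assignment can satisfy these jointly:

  - -3x + 2y = -14: is a linear equation tying the variables together
  - x² < 16: restricts x to |x| ≤ 3
  - x < y: bounds one variable relative to another variable

Propagating the comparison: y > x and x ≥ -3 give y ≥ -2. Range argument: with x ∈ [-3, 3], y ∈ [-2, ∞], the left side of the equation is at least -13, but the right side is -14 < -13. No integer solution exists.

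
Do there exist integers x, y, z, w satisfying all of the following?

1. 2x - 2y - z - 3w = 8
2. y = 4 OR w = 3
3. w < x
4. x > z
Yes

Take x = 0, y = 4, z = -13, w = -1. Substituting into each constraint:
  (1) 2(0) - 2(4) + 13 - 3(-1) = 8 ✓
  (2) y = 4, target 4 ✓ (first branch holds)
  (3) -1 < 0 ✓
  (4) 0 > -13 ✓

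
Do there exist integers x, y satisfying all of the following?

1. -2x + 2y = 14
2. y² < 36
Yes

Take x = -7, y = 0. Substituting into each constraint:
  (1) -2(-7) + 2(0) = 14 ✓
  (2) y² = (0)² = 0, and 0 < 36 ✓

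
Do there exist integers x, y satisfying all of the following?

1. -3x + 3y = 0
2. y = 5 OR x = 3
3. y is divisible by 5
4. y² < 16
No

The full constraint system is jointly infeasible over the integers. Each constraint and what it forces:

  - -3x + 3y = 0: is a linear equation tying the variables together
  - y = 5 OR x = 3: forces a choice: either y = 5 or x = 3
  - y is divisible by 5: restricts y to multiples of 5
  - y² < 16: restricts y to |y| ≤ 3

Split on the disjunction (y = 5 OR x = 3):
  • If y = 5: this contradicts y² < 16, which requires |y| ≤ 3.
  • If x = 3: with x = 3, writing y = 5y', every remaining term of the linear equation is divisible by 15, so the left side is ≡ 0 (mod 15); but the right side 9 ≡ 9 (mod 15). No integers can satisfy it.
Both branches are infeasible, so the system has no integer solution.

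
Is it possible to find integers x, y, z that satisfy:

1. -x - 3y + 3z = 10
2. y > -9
Yes

Take x = 2, y = 0, z = 4. Substituting into each constraint:
  (1) (-2) - 3(0) + 3(4) = 10 ✓
  (2) 0 > -9 ✓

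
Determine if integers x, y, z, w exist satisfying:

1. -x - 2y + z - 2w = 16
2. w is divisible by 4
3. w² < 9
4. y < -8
Yes

Take x = 2, y = -9, z = 0, w = 0. Substituting into each constraint:
  (1) (-2) - 2(-9) + 0 - 2(0) = 16 ✓
  (2) 0 = 4 × 0, remainder 0 ✓
  (3) w² = (0)² = 0, and 0 < 9 ✓
  (4) -9 < -8 ✓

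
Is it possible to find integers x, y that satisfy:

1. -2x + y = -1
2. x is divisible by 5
Yes

Take x = 0, y = -1. Substituting into each constraint:
  (1) -2(0) + (-1) = -1 ✓
  (2) 0 = 5 × 0, remainder 0 ✓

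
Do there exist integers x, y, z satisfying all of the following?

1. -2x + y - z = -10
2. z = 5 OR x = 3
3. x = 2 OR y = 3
Yes

Take x = 3, y = 3, z = 7. Substituting into each constraint:
  (1) -2(3) + 3 + (-7) = -10 ✓
  (2) x = 3, target 3 ✓ (second branch holds)
  (3) y = 3, target 3 ✓ (second branch holds)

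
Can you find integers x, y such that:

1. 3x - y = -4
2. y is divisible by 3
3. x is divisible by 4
No

A contradictory subset is {3x - y = -4, y is divisible by 3}. No integer assignment can satisfy these jointly:

  - 3x - y = -4: is a linear equation tying the variables together
  - y is divisible by 3: restricts y to multiples of 3

Modular obstruction: writing y = 3y', every remaining term of the linear equation is divisible by 3, so the left side is ≡ 0 (mod 3); but the right side -4 ≡ 2 (mod 3). No integers can satisfy it.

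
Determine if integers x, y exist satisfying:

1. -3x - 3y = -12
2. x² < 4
Yes

Take x = 0, y = 4. Substituting into each constraint:
  (1) -3(0) - 3(4) = -12 ✓
  (2) x² = (0)² = 0, and 0 < 4 ✓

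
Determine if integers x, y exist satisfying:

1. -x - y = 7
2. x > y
Yes

Take x = -3, y = -4. Substituting into each constraint:
  (1) 3 + 4 = 7 ✓
  (2) -3 > -4 ✓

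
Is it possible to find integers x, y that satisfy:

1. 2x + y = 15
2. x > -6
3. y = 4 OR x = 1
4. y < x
No

A contradictory subset is {2x + y = 15, y = 4 OR x = 1, y < x}. No integer assignment can satisfy these jointly:

  - 2x + y = 15: is a linear equation tying the variables together
  - y = 4 OR x = 1: forces a choice: either y = 4 or x = 1
  - y < x: bounds one variable relative to another variable

Split on the disjunction (y = 4 OR x = 1):
  • If y = 4: with y = 4, every remaining term of the linear equation is divisible by 2, so the left side is ≡ 0 (mod 2); but the right side 11 ≡ 1 (mod 2). No integers can satisfy it.
  • If x = 1: the equation forces y = 13, giving (x, y) = (1, 13), which violates x > y.
Both branches are infeasible, so the system has no integer solution.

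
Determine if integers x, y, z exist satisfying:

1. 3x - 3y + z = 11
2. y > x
Yes

Take x = 0, y = 1, z = 14. Substituting into each constraint:
  (1) 3(0) - 3(1) + 14 = 11 ✓
  (2) 1 > 0 ✓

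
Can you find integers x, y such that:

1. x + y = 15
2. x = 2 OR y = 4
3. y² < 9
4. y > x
No

A contradictory subset is {x + y = 15, y² < 9, y > x}. No integer assignment can satisfy these jointly:

  - x + y = 15: is a linear equation tying the variables together
  - y² < 9: restricts y to |y| ≤ 2
  - y > x: bounds one variable relative to another variable

Propagating the comparison: x < y and y ≤ 2 give x ≤ 1. Range argument: with x ∈ [−∞, 1], y ∈ [-2, 2], the left side of the equation is at most 3, but the right side is 15 > 3. No integer solution exists.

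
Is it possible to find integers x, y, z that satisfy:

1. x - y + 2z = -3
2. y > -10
Yes

Take x = 1, y = 0, z = -2. Substituting into each constraint:
  (1) 1 + 0 + 2(-2) = -3 ✓
  (2) 0 > -10 ✓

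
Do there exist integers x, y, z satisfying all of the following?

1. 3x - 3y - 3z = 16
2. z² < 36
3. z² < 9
No

Even the single constraint (3x - 3y - 3z = 16) is infeasible over the integers.

  - 3x - 3y - 3z = 16: every term on the left is divisible by 3, so the LHS ≡ 0 (mod 3), but the RHS 16 is not — no integer solution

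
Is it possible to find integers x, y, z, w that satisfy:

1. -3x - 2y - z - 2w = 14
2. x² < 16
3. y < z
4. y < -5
Yes

Take x = 0, y = -7, z = 0, w = 0. Substituting into each constraint:
  (1) -3(0) - 2(-7) + 0 - 2(0) = 14 ✓
  (2) x² = (0)² = 0, and 0 < 16 ✓
  (3) -7 < 0 ✓
  (4) -7 < -5 ✓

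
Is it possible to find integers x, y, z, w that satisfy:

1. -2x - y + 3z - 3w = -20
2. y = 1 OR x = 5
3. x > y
Yes

Take x = 2, y = 1, z = 0, w = 5. Substituting into each constraint:
  (1) -2(2) + (-1) + 3(0) - 3(5) = -20 ✓
  (2) y = 1, target 1 ✓ (first branch holds)
  (3) 2 > 1 ✓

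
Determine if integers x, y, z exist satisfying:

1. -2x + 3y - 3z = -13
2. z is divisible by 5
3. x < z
Yes

Take x = -1, y = -5, z = 0. Substituting into each constraint:
  (1) -2(-1) + 3(-5) - 3(0) = -13 ✓
  (2) 0 = 5 × 0, remainder 0 ✓
  (3) -1 < 0 ✓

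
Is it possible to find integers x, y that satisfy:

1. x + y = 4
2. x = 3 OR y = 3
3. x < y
Yes

Take x = 1, y = 3. Substituting into each constraint:
  (1) 1 + 3 = 4 ✓
  (2) y = 3, target 3 ✓ (second branch holds)
  (3) 1 < 3 ✓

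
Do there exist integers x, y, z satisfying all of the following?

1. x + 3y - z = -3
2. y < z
Yes

Take x = 0, y = -1, z = 0. Substituting into each constraint:
  (1) 0 + 3(-1) + 0 = -3 ✓
  (2) -1 < 0 ✓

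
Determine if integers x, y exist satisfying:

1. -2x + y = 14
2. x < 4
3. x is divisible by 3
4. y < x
Yes

Take x = -15, y = -16. Substituting into each constraint:
  (1) -2(-15) + (-16) = 14 ✓
  (2) -15 < 4 ✓
  (3) -15 = 3 × -5, remainder 0 ✓
  (4) -16 < -15 ✓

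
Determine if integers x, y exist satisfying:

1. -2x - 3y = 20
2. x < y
Yes

Take x = -7, y = -2. Substituting into each constraint:
  (1) -2(-7) - 3(-2) = 20 ✓
  (2) -7 < -2 ✓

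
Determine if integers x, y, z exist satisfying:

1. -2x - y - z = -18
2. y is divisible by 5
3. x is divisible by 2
Yes

Take x = 0, y = 0, z = 18. Substituting into each constraint:
  (1) -2(0) + 0 + (-18) = -18 ✓
  (2) 0 = 5 × 0, remainder 0 ✓
  (3) 0 = 2 × 0, remainder 0 ✓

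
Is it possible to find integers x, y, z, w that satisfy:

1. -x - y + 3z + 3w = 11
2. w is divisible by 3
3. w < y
Yes

Take x = 0, y = 1, z = 4, w = 0. Substituting into each constraint:
  (1) 0 + (-1) + 3(4) + 3(0) = 11 ✓
  (2) 0 = 3 × 0, remainder 0 ✓
  (3) 0 < 1 ✓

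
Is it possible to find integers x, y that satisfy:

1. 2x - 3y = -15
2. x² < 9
Yes

Take x = 0, y = 5. Substituting into each constraint:
  (1) 2(0) - 3(5) = -15 ✓
  (2) x² = (0)² = 0, and 0 < 9 ✓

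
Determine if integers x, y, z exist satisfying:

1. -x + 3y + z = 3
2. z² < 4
Yes

Take x = -3, y = 0, z = 0. Substituting into each constraint:
  (1) 3 + 3(0) + 0 = 3 ✓
  (2) z² = (0)² = 0, and 0 < 4 ✓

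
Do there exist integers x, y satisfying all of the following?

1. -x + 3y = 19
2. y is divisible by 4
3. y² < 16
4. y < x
No

A contradictory subset is {-x + 3y = 19, y² < 16, y < x}. No integer assignment can satisfy these jointly:

  - -x + 3y = 19: is a linear equation tying the variables together
  - y² < 16: restricts y to |y| ≤ 3
  - y < x: bounds one variable relative to another variable

Propagating the comparison: x > y and y ≥ -3 give x ≥ -2. Range argument: with x ∈ [-2, ∞], y ∈ [-3, 3], the left side of the equation is at most 11, but the right side is 19 > 11. No integer solution exists.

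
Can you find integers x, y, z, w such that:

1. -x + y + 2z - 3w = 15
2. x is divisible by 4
Yes

Take x = 0, y = 15, z = 0, w = 0. Substituting into each constraint:
  (1) 0 + 15 + 2(0) - 3(0) = 15 ✓
  (2) 0 = 4 × 0, remainder 0 ✓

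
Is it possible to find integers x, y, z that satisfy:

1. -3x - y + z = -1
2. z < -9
Yes

Take x = -3, y = 0, z = -10. Substituting into each constraint:
  (1) -3(-3) + 0 + (-10) = -1 ✓
  (2) -10 < -9 ✓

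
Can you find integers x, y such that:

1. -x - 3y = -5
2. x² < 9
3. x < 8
Yes

Take x = 2, y = 1. Substituting into each constraint:
  (1) (-2) - 3(1) = -5 ✓
  (2) x² = (2)² = 4, and 4 < 9 ✓
  (3) 2 < 8 ✓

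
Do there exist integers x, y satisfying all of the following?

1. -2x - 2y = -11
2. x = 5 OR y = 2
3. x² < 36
No

Even the single constraint (-2x - 2y = -11) is infeasible over the integers.

  - -2x - 2y = -11: every term on the left is divisible by 2, so the LHS ≡ 0 (mod 2), but the RHS -11 is not — no integer solution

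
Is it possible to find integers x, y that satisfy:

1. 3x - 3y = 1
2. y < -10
No

Even the single constraint (3x - 3y = 1) is infeasible over the integers.

  - 3x - 3y = 1: every term on the left is divisible by 3, so the LHS ≡ 0 (mod 3), but the RHS 1 is not — no integer solution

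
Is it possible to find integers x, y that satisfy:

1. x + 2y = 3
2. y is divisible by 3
Yes

Take x = 3, y = 0. Substituting into each constraint:
  (1) 3 + 2(0) = 3 ✓
  (2) 0 = 3 × 0, remainder 0 ✓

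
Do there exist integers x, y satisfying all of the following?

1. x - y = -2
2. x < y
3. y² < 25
Yes

Take x = 0, y = 2. Substituting into each constraint:
  (1) 0 + (-2) = -2 ✓
  (2) 0 < 2 ✓
  (3) y² = (2)² = 4, and 4 < 25 ✓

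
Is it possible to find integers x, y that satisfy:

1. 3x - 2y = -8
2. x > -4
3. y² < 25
Yes

Take x = 0, y = 4. Substituting into each constraint:
  (1) 3(0) - 2(4) = -8 ✓
  (2) 0 > -4 ✓
  (3) y² = (4)² = 16, and 16 < 25 ✓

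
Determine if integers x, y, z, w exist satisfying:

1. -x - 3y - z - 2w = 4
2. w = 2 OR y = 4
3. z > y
Yes

Take x = 0, y = 4, z = 6, w = -11. Substituting into each constraint:
  (1) 0 - 3(4) + (-6) - 2(-11) = 4 ✓
  (2) y = 4, target 4 ✓ (second branch holds)
  (3) 6 > 4 ✓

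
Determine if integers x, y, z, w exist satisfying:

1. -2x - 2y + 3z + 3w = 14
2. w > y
Yes

Take x = 0, y = -1, z = 4, w = 0. Substituting into each constraint:
  (1) -2(0) - 2(-1) + 3(4) + 3(0) = 14 ✓
  (2) 0 > -1 ✓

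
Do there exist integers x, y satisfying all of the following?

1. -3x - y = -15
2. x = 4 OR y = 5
Yes

Take x = 4, y = 3. Substituting into each constraint:
  (1) -3(4) + (-3) = -15 ✓
  (2) x = 4, target 4 ✓ (first branch holds)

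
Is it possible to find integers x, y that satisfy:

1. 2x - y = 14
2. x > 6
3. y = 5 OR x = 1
No

The full constraint system is jointly infeasible over the integers. Each constraint and what it forces:

  - 2x - y = 14: is a linear equation tying the variables together
  - x > 6: bounds one variable relative to a constant
  - y = 5 OR x = 1: forces a choice: either y = 5 or x = 1

Split on the disjunction (y = 5 OR x = 1):
  • If y = 5: with y = 5, every remaining term of the linear equation is divisible by 2, so the left side is ≡ 0 (mod 2); but the right side 19 ≡ 1 (mod 2). No integers can satisfy it.
  • If x = 1: this contradicts the bound x ≥ 7.
Both branches are infeasible, so the system has no integer solution.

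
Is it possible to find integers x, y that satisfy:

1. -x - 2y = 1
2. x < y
Yes

Take x = -1, y = 0. Substituting into each constraint:
  (1) 1 - 2(0) = 1 ✓
  (2) -1 < 0 ✓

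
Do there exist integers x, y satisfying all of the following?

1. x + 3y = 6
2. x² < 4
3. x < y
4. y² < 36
Yes

Take x = 0, y = 2. Substituting into each constraint:
  (1) 0 + 3(2) = 6 ✓
  (2) x² = (0)² = 0, and 0 < 4 ✓
  (3) 0 < 2 ✓
  (4) y² = (2)² = 4, and 4 < 36 ✓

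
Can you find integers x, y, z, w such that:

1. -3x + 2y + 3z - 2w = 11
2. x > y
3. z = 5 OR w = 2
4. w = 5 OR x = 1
Yes

Take x = 1, y = 0, z = 6, w = 2. Substituting into each constraint:
  (1) -3(1) + 2(0) + 3(6) - 2(2) = 11 ✓
  (2) 1 > 0 ✓
  (3) w = 2, target 2 ✓ (second branch holds)
  (4) x = 1, target 1 ✓ (second branch holds)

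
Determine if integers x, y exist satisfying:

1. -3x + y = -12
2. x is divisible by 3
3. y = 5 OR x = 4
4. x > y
No

The full constraint system is jointly infeasible over the integers. Each constraint and what it forces:

  - -3x + y = -12: is a linear equation tying the variables together
  - x is divisible by 3: restricts x to multiples of 3
  - y = 5 OR x = 4: forces a choice: either y = 5 or x = 4
  - x > y: bounds one variable relative to another variable

Split on the disjunction (y = 5 OR x = 4):
  • If y = 5: with y = 5, writing x = 3x', every remaining term of the linear equation is divisible by 9, so the left side is ≡ 0 (mod 9); but the right side -17 ≡ 1 (mod 9). No integers can satisfy it.
  • If x = 4: this contradicts the divisibility constraint — 4 is not a multiple of 3.
Both branches are infeasible, so the system has no integer solution.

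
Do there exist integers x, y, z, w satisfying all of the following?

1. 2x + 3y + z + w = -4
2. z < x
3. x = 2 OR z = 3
Yes

Take x = 4, y = -5, z = 3, w = 0. Substituting into each constraint:
  (1) 2(4) + 3(-5) + 3 + 0 = -4 ✓
  (2) 3 < 4 ✓
  (3) z = 3, target 3 ✓ (second branch holds)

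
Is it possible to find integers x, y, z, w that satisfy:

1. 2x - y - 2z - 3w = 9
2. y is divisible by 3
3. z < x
Yes

Take x = 3, y = 0, z = 0, w = -1. Substituting into each constraint:
  (1) 2(3) + 0 - 2(0) - 3(-1) = 9 ✓
  (2) 0 = 3 × 0, remainder 0 ✓
  (3) 0 < 3 ✓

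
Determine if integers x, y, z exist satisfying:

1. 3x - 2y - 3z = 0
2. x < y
Yes

Take x = 2, y = 3, z = 0. Substituting into each constraint:
  (1) 3(2) - 2(3) - 3(0) = 0 ✓
  (2) 2 < 3 ✓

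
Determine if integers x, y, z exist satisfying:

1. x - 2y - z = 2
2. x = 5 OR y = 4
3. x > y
Yes

Take x = 5, y = 4, z = -5. Substituting into each constraint:
  (1) 5 - 2(4) + 5 = 2 ✓
  (2) x = 5, target 5 ✓ (first branch holds)
  (3) 5 > 4 ✓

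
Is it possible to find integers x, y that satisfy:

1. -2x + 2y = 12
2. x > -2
Yes

Take x = -1, y = 5. Substituting into each constraint:
  (1) -2(-1) + 2(5) = 12 ✓
  (2) -1 > -2 ✓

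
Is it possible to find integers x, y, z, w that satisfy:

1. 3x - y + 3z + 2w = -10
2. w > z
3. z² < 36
Yes

Take x = 0, y = 7, z = -1, w = 0. Substituting into each constraint:
  (1) 3(0) + (-7) + 3(-1) + 2(0) = -10 ✓
  (2) 0 > -1 ✓
  (3) z² = (-1)² = 1, and 1 < 36 ✓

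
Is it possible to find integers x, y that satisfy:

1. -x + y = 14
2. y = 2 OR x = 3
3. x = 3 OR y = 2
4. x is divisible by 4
Yes

Take x = -12, y = 2. Substituting into each constraint:
  (1) 12 + 2 = 14 ✓
  (2) y = 2, target 2 ✓ (first branch holds)
  (3) y = 2, target 2 ✓ (second branch holds)
  (4) -12 = 4 × -3, remainder 0 ✓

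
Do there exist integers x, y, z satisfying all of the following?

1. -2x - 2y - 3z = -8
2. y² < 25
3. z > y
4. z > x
Yes

Take x = 1, y = 0, z = 2. Substituting into each constraint:
  (1) -2(1) - 2(0) - 3(2) = -8 ✓
  (2) y² = (0)² = 0, and 0 < 25 ✓
  (3) 2 > 0 ✓
  (4) 2 > 1 ✓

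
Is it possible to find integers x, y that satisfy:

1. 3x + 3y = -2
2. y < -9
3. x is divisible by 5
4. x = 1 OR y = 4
No

Even the single constraint (3x + 3y = -2) is infeasible over the integers.

  - 3x + 3y = -2: every term on the left is divisible by 3, so the LHS ≡ 0 (mod 3), but the RHS -2 is not — no integer solution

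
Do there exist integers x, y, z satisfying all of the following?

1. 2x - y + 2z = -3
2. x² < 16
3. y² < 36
Yes

Take x = -1, y = 1, z = 0. Substituting into each constraint:
  (1) 2(-1) + (-1) + 2(0) = -3 ✓
  (2) x² = (-1)² = 1, and 1 < 16 ✓
  (3) y² = (1)² = 1, and 1 < 36 ✓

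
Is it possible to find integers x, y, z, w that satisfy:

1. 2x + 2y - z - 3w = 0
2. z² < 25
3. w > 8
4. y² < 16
Yes

Take x = 15, y = 0, z = 0, w = 10. Substituting into each constraint:
  (1) 2(15) + 2(0) + 0 - 3(10) = 0 ✓
  (2) z² = (0)² = 0, and 0 < 25 ✓
  (3) 10 > 8 ✓
  (4) y² = (0)² = 0, and 0 < 16 ✓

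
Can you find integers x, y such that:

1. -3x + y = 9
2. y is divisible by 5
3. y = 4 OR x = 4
No

The full constraint system is jointly infeasible over the integers. Each constraint and what it forces:

  - -3x + y = 9: is a linear equation tying the variables together
  - y is divisible by 5: restricts y to multiples of 5
  - y = 4 OR x = 4: forces a choice: either y = 4 or x = 4

Split on the disjunction (y = 4 OR x = 4):
  • If y = 4: this contradicts the divisibility constraint — 4 is not a multiple of 5.
  • If x = 4: with x = 4, writing y = 5y', every remaining term of the linear equation is divisible by 5, so the left side is ≡ 0 (mod 5); but the right side 21 ≡ 1 (mod 5). No integers can satisfy it.
Both branches are infeasible, so the system has no integer solution.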